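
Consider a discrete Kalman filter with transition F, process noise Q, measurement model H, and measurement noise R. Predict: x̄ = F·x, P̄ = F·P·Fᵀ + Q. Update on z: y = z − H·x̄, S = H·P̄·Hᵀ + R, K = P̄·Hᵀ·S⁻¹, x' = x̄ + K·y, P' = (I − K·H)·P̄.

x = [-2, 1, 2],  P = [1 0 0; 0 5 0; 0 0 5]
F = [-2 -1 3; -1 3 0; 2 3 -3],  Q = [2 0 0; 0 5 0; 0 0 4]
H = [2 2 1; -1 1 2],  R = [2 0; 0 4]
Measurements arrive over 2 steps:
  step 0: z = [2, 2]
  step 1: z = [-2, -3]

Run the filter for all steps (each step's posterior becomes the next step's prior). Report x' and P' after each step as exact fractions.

step 0: x' = [-78582/281699, 362948/281699, 39392/281699], P' = [305284/281699 -330400/281699 174686/281699; -330400/281699 625872/281699 -425878/281699; 174686/281699 -425878/281699 482914/281699]
step 1: x' = [1495792549/3385703779, -3229878142/3385703779, -2746179409/3385703779], P' = [3591633521/3385703779 -3926164205/3385703779 2056829275/3385703779; -3926164205/3385703779 7492642525/3385703779 -5063673403/3385703779; 2056829275/3385703779 -5063673403/3385703779 5726156019/3385703779]

step 0: x̄ = F·x = [9, 5, -7]
step 0: P̄ = F·P·Fᵀ + Q = [56 -13 -64; -13 51 43; -64 43 98]
step 0: y = z − H·x̄ = [-19, 20]
step 0: S = H·P̄·Hᵀ + R = [340 209; 209 957]
step 0: K = P̄·Hᵀ·S⁻¹ = [5657/25609 -71578/281699; 7503/25609 26129/281699; -885/25609 91316/281699]
step 0: x' = x̄ + K·y = [-78582/281699, 362948/281699, 39392/281699]
step 0: P' = (I − K·H)·P̄ = [305284/281699 -330400/281699 174686/281699; -330400/281699 625872/281699 -425878/281699; 174686/281699 -425878/281699 482914/281699]
step 1: x̄ = F·x = [-87608/281699, 1167426/281699, 813504/281699]
step 1: P̄ = F·P·Fᵀ + Q = [5894068/281699 -3972008/281699 -7816082/281699; -3972008/281699 9329027/281699 8388040/281699; -7816082/281699 8388040/281699 13931778/281699]
step 1: y = z − H·x̄ = [-3536538/281699, -3727139/281699]
step 1: S = H·P̄·Hᵀ + R = [45899324/281699 53225428/281699; 53225428/281699 144837507/281699]
step 1: K = P̄·Hᵀ·S⁻¹ = [1387767907/6771407558 -851034794/3385703779; 2069283237/6771407558 322864981/3385703779; -287532237/6771407558 1082952340/3385703779]
step 1: x' = x̄ + K·y = [1495792549/3385703779, -3229878142/3385703779, -2746179409/3385703779]
step 1: P' = (I − K·H)·P̄ = [3591633521/3385703779 -3926164205/3385703779 2056829275/3385703779; -3926164205/3385703779 7492642525/3385703779 -5063673403/3385703779; 2056829275/3385703779 -5063673403/3385703779 5726156019/3385703779]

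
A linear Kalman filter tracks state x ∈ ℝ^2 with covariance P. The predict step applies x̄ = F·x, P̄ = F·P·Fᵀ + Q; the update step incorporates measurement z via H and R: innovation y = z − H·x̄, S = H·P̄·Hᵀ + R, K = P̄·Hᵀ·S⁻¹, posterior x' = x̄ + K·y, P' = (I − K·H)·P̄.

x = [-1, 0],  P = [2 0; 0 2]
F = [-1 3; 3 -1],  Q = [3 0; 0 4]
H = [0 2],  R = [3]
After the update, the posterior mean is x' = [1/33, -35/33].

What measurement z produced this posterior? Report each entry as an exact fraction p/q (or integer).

z = [-2]

x̄ = F·x = [1, -3]
P̄ = F·P·Fᵀ + Q = [23 -12; -12 24]
S = H·P̄·Hᵀ + R = [99]
K = P̄·Hᵀ·S⁻¹ = [-8/33; 16/33]
x' − x̄ = [-32/33, 64/33] = K·y
y = (KᵀK)⁻¹·Kᵀ·(x' − x̄) = [4]
z = y + H·x̄ = [4] + [-6] = [-2]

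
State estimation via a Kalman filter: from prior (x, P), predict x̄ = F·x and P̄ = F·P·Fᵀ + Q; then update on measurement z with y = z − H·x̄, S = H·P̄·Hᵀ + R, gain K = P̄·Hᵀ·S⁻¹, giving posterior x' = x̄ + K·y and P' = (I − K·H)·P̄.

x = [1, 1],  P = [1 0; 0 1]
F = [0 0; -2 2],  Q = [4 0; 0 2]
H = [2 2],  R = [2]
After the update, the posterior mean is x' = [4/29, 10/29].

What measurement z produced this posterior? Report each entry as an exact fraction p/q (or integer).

x̄ = F·x = [0, 0]
P̄ = F·P·Fᵀ + Q = [4 0; 0 10]
S = H·P̄·Hᵀ + R = [58]
K = P̄·Hᵀ·S⁻¹ = [4/29; 10/29]
x' − x̄ = [4/29, 10/29] = K·y
y = (KᵀK)⁻¹·Kᵀ·(x' − x̄) = [1]
z = y + H·x̄ = [1] + [0] = [1]

z = [1]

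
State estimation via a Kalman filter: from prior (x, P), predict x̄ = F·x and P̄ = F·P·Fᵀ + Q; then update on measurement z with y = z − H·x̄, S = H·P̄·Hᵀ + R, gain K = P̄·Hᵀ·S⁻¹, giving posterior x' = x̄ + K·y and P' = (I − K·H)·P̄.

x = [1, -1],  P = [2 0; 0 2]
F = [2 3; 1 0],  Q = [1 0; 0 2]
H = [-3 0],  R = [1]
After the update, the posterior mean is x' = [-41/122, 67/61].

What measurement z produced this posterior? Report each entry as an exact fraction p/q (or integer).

x̄ = F·x = [-1, 1]
P̄ = F·P·Fᵀ + Q = [27 4; 4 4]
S = H·P̄·Hᵀ + R = [244]
K = P̄·Hᵀ·S⁻¹ = [-81/244; -3/61]
x' − x̄ = [81/122, 6/61] = K·y
y = (KᵀK)⁻¹·Kᵀ·(x' − x̄) = [-2]
z = y + H·x̄ = [-2] + [3] = [1]

z = [1]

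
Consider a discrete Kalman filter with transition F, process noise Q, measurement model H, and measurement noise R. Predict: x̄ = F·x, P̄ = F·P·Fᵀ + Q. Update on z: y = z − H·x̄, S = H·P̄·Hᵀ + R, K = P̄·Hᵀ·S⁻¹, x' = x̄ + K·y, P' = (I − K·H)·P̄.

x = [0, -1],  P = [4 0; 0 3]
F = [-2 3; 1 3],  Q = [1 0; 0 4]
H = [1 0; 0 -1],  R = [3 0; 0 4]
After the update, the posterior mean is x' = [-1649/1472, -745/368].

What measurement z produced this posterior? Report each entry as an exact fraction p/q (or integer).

x̄ = F·x = [-3, -3]
P̄ = F·P·Fᵀ + Q = [44 19; 19 35]
S = H·P̄·Hᵀ + R = [47 -19; -19 39]
K = P̄·Hᵀ·S⁻¹ = [1355/1472 -57/1472; 19/368 -321/368]
x' − x̄ = [2767/1472, 359/368] = K·y
y = (KᵀK)⁻¹·Kᵀ·(x' − x̄) = [2, -1]
z = y + H·x̄ = [2, -1] + [-3, 3] = [-1, 2]

z = [-1, 2]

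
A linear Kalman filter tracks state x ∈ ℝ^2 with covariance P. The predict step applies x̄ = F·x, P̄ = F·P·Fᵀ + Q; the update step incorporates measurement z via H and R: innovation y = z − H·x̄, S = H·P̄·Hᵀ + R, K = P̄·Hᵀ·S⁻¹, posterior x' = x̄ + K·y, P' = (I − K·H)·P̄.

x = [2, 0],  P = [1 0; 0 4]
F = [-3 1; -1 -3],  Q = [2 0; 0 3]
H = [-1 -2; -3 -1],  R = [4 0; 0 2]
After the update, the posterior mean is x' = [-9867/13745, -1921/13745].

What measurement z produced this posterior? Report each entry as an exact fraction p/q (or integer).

z = [1, 2]

x̄ = F·x = [-6, -2]
P̄ = F·P·Fᵀ + Q = [15 -9; -9 40]
S = H·P̄·Hᵀ + R = [143 62; 62 123]
K = P̄·Hᵀ·S⁻¹ = [2601/13745 -5334/13745; -7927/13745 2543/13745]
x' − x̄ = [72603/13745, 25569/13745] = K·y
y = (KᵀK)⁻¹·Kᵀ·(x' − x̄) = [-9, -18]
z = y + H·x̄ = [-9, -18] + [10, 20] = [1, 2]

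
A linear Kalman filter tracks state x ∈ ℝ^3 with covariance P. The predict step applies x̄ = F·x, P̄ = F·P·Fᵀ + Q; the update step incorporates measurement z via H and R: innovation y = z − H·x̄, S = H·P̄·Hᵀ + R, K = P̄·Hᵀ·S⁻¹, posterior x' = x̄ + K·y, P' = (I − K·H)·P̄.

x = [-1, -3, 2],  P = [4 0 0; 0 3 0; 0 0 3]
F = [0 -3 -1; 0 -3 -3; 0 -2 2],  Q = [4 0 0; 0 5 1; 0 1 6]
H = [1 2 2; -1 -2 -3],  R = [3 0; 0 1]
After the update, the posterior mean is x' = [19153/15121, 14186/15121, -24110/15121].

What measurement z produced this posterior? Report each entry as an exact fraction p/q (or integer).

x̄ = F·x = [7, 3, 10]
P̄ = F·P·Fᵀ + Q = [34 36 12; 36 59 1; 12 1 30]
S = H·P̄·Hᵀ + R = [593 -664; -664 769]
K = P̄·Hᵀ·S⁻¹ = [5682/15121 2114/15121; 15716/15121 10483/15121; -12150/15121 -12536/15121]
x' − x̄ = [-86694/15121, -31177/15121, -175320/15121] = K·y
y = (KᵀK)⁻¹·Kᵀ·(x' − x̄) = [-32, 45]
z = y + H·x̄ = [-32, 45] + [33, -43] = [1, 2]

z = [1, 2]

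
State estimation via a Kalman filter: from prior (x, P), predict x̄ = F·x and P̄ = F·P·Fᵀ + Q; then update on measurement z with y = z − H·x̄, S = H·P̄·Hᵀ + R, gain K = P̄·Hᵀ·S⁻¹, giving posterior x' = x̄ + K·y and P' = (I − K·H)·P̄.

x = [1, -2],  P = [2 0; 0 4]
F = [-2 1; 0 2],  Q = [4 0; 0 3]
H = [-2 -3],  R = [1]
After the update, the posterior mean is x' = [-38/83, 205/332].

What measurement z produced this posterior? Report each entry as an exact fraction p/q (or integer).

z = [-1]

x̄ = F·x = [-4, -4]
P̄ = F·P·Fᵀ + Q = [16 8; 8 19]
S = H·P̄·Hᵀ + R = [332]
K = P̄·Hᵀ·S⁻¹ = [-14/83; -73/332]
x' − x̄ = [294/83, 1533/332] = K·y
y = (KᵀK)⁻¹·Kᵀ·(x' − x̄) = [-21]
z = y + H·x̄ = [-21] + [20] = [-1]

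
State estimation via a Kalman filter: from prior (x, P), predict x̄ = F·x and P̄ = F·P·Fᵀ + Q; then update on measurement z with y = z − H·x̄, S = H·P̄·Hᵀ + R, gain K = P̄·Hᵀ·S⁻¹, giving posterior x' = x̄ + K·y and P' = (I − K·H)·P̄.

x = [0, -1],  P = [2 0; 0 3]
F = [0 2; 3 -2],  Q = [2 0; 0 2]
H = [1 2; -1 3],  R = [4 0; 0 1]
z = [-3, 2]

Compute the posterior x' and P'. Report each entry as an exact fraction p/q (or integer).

x̄ = F·x = [-2, 2]
P̄ = F·P·Fᵀ + Q = [14 -12; -12 32]
y = z − H·x̄ = [-5, -6]
S = H·P̄·Hᵀ + R = [98 166; 166 375]
K = P̄·Hᵀ·S⁻¹ = [2275/4597 -1620/4597; 786/4597 976/4597]
x' = x̄ + K·y = [-10849/4597, -592/4597]
P' = (I − K·H)·P̄ = [6108/4597 1496/4597; 1496/4597 824/4597]

x' = [-10849/4597, -592/4597]
P' = [6108/4597 1496/4597; 1496/4597 824/4597]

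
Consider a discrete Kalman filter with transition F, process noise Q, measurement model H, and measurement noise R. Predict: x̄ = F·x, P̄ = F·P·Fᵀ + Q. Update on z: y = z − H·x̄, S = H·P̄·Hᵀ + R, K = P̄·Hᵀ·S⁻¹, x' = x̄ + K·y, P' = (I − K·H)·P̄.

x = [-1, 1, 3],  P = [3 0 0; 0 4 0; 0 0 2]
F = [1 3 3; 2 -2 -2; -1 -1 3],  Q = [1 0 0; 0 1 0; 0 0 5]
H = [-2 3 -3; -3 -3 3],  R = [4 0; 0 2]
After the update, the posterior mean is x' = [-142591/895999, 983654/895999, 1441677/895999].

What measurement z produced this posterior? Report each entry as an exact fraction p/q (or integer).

z = [-1, 2]

x̄ = F·x = [11, -10, 9]
P̄ = F·P·Fᵀ + Q = [58 -30 3; -30 37 -10; 3 -10 30]
S = H·P̄·Hᵀ + R = [1415 -336; -336 713]
K = P̄·Hᵀ·S⁻¹ = [-178495/895999 -178365/895999; 126177/895999 -4629/895999; -52542/895999 114729/895999]
x' − x̄ = [-9998580/895999, 9943644/895999, -6622314/895999] = K·y
y = (KᵀK)⁻¹·Kᵀ·(x' − x̄) = [78, -22]
z = y + H·x̄ = [78, -22] + [-79, 24] = [-1, 2]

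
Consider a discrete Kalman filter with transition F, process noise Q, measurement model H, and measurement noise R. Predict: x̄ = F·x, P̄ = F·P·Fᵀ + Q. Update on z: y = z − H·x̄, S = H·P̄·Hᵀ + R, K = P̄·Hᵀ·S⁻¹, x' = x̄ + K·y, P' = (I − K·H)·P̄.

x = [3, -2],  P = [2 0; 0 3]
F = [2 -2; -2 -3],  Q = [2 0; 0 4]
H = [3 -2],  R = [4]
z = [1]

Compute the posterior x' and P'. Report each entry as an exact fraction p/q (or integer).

x̄ = F·x = [10, 0]
P̄ = F·P·Fᵀ + Q = [22 10; 10 39]
y = z − H·x̄ = [-29]
S = H·P̄·Hᵀ + R = [238]
K = P̄·Hᵀ·S⁻¹ = [23/119; -24/119]
x' = x̄ + K·y = [523/119, 696/119]
P' = (I − K·H)·P̄ = [1560/119 2294/119; 2294/119 3489/119]

x' = [523/119, 696/119]
P' = [1560/119 2294/119; 2294/119 3489/119]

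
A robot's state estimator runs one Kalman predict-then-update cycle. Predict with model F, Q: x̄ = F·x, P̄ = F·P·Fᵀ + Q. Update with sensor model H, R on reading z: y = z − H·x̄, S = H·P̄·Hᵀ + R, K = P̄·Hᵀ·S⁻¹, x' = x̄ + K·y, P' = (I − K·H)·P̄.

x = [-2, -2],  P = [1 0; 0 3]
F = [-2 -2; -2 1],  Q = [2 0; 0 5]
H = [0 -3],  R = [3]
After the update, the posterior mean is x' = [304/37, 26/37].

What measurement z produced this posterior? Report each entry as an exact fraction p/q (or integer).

z = [-2]

x̄ = F·x = [8, 2]
P̄ = F·P·Fᵀ + Q = [18 -2; -2 12]
S = H·P̄·Hᵀ + R = [111]
K = P̄·Hᵀ·S⁻¹ = [2/37; -12/37]
x' − x̄ = [8/37, -48/37] = K·y
y = (KᵀK)⁻¹·Kᵀ·(x' − x̄) = [4]
z = y + H·x̄ = [4] + [-6] = [-2]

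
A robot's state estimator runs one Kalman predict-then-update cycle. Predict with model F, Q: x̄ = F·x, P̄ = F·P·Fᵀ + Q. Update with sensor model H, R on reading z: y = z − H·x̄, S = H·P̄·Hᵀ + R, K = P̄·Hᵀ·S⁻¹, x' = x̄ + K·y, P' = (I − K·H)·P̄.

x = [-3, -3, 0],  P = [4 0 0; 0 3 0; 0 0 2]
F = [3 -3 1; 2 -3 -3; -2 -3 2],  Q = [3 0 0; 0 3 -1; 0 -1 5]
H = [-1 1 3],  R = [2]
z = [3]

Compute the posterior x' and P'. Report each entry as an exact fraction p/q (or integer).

x' = [45/247, 69/38, 255/494]
P' = [16794/247 856/19 1888/247; 856/19 2419/38 -235/38; 1888/247 -235/38 2383/494]

x̄ = F·x = [0, 3, 15]
P̄ = F·P·Fᵀ + Q = [68 45 7; 45 64 -2; 7 -2 56]
y = z − H·x̄ = [-45]
S = H·P̄·Hᵀ + R = [494]
K = P̄·Hᵀ·S⁻¹ = [-1/247; 1/38; 159/494]
x' = x̄ + K·y = [45/247, 69/38, 255/494]
P' = (I − K·H)·P̄ = [16794/247 856/19 1888/247; 856/19 2419/38 -235/38; 1888/247 -235/38 2383/494]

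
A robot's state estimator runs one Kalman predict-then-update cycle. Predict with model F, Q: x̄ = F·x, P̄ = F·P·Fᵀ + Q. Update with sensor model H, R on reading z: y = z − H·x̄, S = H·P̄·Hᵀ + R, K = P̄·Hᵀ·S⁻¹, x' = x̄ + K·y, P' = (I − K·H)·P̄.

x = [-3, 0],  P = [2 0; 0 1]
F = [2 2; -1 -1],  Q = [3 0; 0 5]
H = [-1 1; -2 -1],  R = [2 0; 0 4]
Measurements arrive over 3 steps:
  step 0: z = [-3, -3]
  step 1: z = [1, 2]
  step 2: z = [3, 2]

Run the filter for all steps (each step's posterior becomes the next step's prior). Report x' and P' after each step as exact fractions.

step 0: x̄ = F·x = [-6, 3]
step 0: P̄ = F·P·Fᵀ + Q = [15 -6; -6 8]
step 0: y = z − H·x̄ = [-12, -12]
step 0: S = H·P̄·Hᵀ + R = [37 28; 28 48]
step 0: K = P̄·Hᵀ·S⁻¹ = [-21/62 -75/248; 35/62 -61/248]
step 0: x' = x̄ + K·y = [105/62, -51/62]
step 0: P' = (I − K·H)·P̄ = [39/62 -3/62; -3/62 67/62]
step 1: x̄ = F·x = [54/31, -27/31]
step 1: P̄ = F·P·Fᵀ + Q = [293/31 -100/31; -100/31 205/31]
step 1: y = z − H·x̄ = [112/31, 143/31]
step 1: S = H·P̄·Hᵀ + R = [760/31 481/31; 481/31 1101/31]
step 1: K = P̄·Hᵀ·S⁻¹ = [-6417/19529 -5817/19529; 10910/19529 -4855/19529]
step 1: x' = x̄ + K·y = [-15999/19529, 12/19529]
step 1: P' = (I − K·H)·P̄ = [12034/19529 -800/19529; -800/19529 21020/19529]
step 2: x̄ = F·x = [-31974/19529, 15987/19529]
step 2: P̄ = F·P·Fᵀ + Q = [184403/19529 -62908/19529; -62908/19529 129099/19529]
step 2: y = z − H·x̄ = [10626/19529, -8903/19529]
step 2: S = H·P̄·Hᵀ + R = [478376/19529 302615/19529; 302615/19529 693195/19529]
step 2: K = P̄·Hᵀ·S⁻¹ = [-807675/2458211 -3660927/12291055; 1373258/2458211 -3055697/12291055]
step 2: x' = x̄ + K·y = [-20651991/12291055, 15190904/12291055]
step 2: P' = (I − K·H)·P̄ = [7573486/12291055 -503264/12291055; -503264/12291055 13229316/12291055]

step 0: x' = [105/62, -51/62], P' = [39/62 -3/62; -3/62 67/62]
step 1: x' = [-15999/19529, 12/19529], P' = [12034/19529 -800/19529; -800/19529 21020/19529]
step 2: x' = [-20651991/12291055, 15190904/12291055], P' = [7573486/12291055 -503264/12291055; -503264/12291055 13229316/12291055]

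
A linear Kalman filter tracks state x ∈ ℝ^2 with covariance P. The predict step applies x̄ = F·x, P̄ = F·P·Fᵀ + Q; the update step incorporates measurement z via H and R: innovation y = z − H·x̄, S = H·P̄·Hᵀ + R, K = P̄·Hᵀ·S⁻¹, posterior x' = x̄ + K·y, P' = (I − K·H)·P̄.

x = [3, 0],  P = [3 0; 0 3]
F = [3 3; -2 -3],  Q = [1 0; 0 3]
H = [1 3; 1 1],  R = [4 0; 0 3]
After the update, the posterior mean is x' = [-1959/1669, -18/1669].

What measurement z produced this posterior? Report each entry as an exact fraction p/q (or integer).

x̄ = F·x = [9, -6]
P̄ = F·P·Fᵀ + Q = [55 -45; -45 42]
S = H·P̄·Hᵀ + R = [167 1; 1 10]
K = P̄·Hᵀ·S⁻¹ = [-810/1669 1750/1669; 813/1669 -582/1669]
x' − x̄ = [-16980/1669, 9996/1669] = K·y
y = (KᵀK)⁻¹·Kᵀ·(x' − x̄) = [8, -6]
z = y + H·x̄ = [8, -6] + [-9, 3] = [-1, -3]

z = [-1, -3]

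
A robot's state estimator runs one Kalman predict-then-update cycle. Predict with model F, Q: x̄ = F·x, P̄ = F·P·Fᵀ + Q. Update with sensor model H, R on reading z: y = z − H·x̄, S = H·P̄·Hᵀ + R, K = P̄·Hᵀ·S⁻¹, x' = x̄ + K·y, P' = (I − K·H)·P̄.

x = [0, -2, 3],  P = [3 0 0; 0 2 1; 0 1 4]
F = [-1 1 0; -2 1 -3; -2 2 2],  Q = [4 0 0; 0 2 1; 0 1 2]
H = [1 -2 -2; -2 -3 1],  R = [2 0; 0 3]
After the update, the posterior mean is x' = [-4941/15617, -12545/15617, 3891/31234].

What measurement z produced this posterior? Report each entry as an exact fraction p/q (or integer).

z = [1, 3]

x̄ = F·x = [-2, -11, 2]
P̄ = F·P·Fᵀ + Q = [9 5 12; 5 46 -11; 12 -11 46]
S = H·P̄·Hᵀ + R = [223 187; 187 577]
K = P̄·Hᵀ·S⁻¹ = [-5249/46851 -4/46851; -3886/46851 -11651/46851; -43751/93702 23111/93702]
x' − x̄ = [26293/15617, 159242/15617, -58577/31234] = K·y
y = (KᵀK)⁻¹·Kᵀ·(x' − x̄) = [-15, -36]
z = y + H·x̄ = [-15, -36] + [16, 39] = [1, 3]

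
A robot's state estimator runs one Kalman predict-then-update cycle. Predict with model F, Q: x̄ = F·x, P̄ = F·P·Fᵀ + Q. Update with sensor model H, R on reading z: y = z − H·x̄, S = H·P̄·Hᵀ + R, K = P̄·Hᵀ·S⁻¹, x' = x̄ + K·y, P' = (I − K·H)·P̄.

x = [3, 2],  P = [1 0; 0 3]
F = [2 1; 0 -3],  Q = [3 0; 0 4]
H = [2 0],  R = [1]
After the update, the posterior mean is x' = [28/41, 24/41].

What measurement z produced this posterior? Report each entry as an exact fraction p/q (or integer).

z = [1]

x̄ = F·x = [8, -6]
P̄ = F·P·Fᵀ + Q = [10 -9; -9 31]
S = H·P̄·Hᵀ + R = [41]
K = P̄·Hᵀ·S⁻¹ = [20/41; -18/41]
x' − x̄ = [-300/41, 270/41] = K·y
y = (KᵀK)⁻¹·Kᵀ·(x' − x̄) = [-15]
z = y + H·x̄ = [-15] + [16] = [1]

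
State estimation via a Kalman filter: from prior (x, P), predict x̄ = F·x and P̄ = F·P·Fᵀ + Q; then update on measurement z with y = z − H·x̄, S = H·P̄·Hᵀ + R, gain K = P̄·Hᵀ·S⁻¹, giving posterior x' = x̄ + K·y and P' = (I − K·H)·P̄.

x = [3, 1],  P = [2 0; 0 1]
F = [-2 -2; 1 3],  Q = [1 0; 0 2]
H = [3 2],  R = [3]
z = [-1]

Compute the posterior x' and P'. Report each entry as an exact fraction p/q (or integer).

x' = [-207/52, 67/13]
P' = [315/52 -111/13; -111/13 165/13]

x̄ = F·x = [-8, 6]
P̄ = F·P·Fᵀ + Q = [13 -10; -10 13]
y = z − H·x̄ = [11]
S = H·P̄·Hᵀ + R = [52]
K = P̄·Hᵀ·S⁻¹ = [19/52; -1/13]
x' = x̄ + K·y = [-207/52, 67/13]
P' = (I − K·H)·P̄ = [315/52 -111/13; -111/13 165/13]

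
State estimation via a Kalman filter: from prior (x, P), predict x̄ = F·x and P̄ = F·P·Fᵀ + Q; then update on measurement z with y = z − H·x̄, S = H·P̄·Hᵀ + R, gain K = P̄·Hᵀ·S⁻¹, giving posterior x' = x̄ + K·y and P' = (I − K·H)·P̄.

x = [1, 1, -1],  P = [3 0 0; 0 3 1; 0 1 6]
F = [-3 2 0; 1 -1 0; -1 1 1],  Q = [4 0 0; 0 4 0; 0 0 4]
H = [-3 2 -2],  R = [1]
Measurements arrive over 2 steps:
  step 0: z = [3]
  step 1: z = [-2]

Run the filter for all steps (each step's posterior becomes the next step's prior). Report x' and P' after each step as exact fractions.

step 0: x̄ = F·x = [-1, 0, -1]
step 0: P̄ = F·P·Fᵀ + Q = [43 -15 17; -15 10 -7; 17 -7 18]
step 0: y = z − H·x̄ = [-2]
step 0: S = H·P̄·Hᵀ + R = [940]
step 0: K = P̄·Hᵀ·S⁻¹ = [-193/940; 79/940; -101/940]
step 0: x' = x̄ + K·y = [-277/470, -79/470, -369/470]
step 0: P' = (I − K·H)·P̄ = [3171/940 1147/940 -3513/940; 1147/940 3159/940 1399/940; -3513/940 1399/940 6719/940]
step 1: x̄ = F·x = [673/470, -99/235, -171/470]
step 1: P̄ = F·P·Fᵀ + Q = [31171/940 -2524/235 23433/940; -2524/235 1949/235 -2237/235; 23433/940 -2237/235 24339/940]
step 1: y = z − H·x̄ = [1133/470]
step 1: S = H·P̄·Hᵀ + R = [883951/940]
step 1: K = P̄·Hᵀ·S⁻¹ = [-160571/883951; 63776/883951; -136873/883951]
step 1: x' = x̄ + K·y = [878664/883951, -218647/883951, -651559/883951]
step 1: P' = (I − K·H)·P̄ = [1883607/883951 1400220/883951 -1344905/883951; 1400220/883951 3004153/883951 871935/883951; -1344905/883951 871935/883951 2957729/883951]

step 0: x' = [-277/470, -79/470, -369/470], P' = [3171/940 1147/940 -3513/940; 1147/940 3159/940 1399/940; -3513/940 1399/940 6719/940]
step 1: x' = [878664/883951, -218647/883951, -651559/883951], P' = [1883607/883951 1400220/883951 -1344905/883951; 1400220/883951 3004153/883951 871935/883951; -1344905/883951 871935/883951 2957729/883951]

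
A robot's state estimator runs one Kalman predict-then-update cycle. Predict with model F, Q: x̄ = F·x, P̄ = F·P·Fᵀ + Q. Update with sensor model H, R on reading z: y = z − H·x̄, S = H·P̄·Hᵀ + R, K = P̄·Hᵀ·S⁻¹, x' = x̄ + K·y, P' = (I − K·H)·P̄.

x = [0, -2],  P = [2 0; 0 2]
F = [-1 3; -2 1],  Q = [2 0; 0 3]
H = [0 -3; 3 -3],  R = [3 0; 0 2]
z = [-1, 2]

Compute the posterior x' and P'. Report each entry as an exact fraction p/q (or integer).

x' = [4376/5237, 1300/5237]
P' = [2834/5237 1694/5237; 1694/5237 1700/5237]

x̄ = F·x = [-6, -2]
P̄ = F·P·Fᵀ + Q = [22 10; 10 13]
y = z − H·x̄ = [-7, 14]
S = H·P̄·Hᵀ + R = [120 27; 27 137]
K = P̄·Hᵀ·S⁻¹ = [-1694/5237 1710/5237; -1700/5237 -9/5237]
x' = x̄ + K·y = [4376/5237, 1300/5237]
P' = (I − K·H)·P̄ = [2834/5237 1694/5237; 1694/5237 1700/5237]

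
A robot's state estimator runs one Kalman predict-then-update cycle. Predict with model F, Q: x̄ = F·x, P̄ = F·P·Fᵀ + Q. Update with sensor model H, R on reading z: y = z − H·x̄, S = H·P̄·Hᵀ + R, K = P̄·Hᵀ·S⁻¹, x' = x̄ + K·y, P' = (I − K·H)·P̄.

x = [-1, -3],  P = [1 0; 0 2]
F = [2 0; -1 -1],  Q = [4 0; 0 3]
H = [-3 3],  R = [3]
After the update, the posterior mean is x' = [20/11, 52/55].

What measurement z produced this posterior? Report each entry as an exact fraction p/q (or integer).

z = [-3]

x̄ = F·x = [-2, 4]
P̄ = F·P·Fᵀ + Q = [8 -2; -2 6]
S = H·P̄·Hᵀ + R = [165]
K = P̄·Hᵀ·S⁻¹ = [-2/11; 8/55]
x' − x̄ = [42/11, -168/55] = K·y
y = (KᵀK)⁻¹·Kᵀ·(x' − x̄) = [-21]
z = y + H·x̄ = [-21] + [18] = [-3]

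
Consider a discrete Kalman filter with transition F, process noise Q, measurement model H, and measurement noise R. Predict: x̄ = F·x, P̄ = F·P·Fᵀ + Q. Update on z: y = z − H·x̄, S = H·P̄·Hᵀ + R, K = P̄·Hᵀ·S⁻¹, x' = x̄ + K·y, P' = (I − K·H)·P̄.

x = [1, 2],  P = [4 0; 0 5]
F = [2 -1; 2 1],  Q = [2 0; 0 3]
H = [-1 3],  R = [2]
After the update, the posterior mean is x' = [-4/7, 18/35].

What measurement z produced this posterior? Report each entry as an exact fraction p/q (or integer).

x̄ = F·x = [0, 4]
P̄ = F·P·Fᵀ + Q = [23 11; 11 24]
S = H·P̄·Hᵀ + R = [175]
K = P̄·Hᵀ·S⁻¹ = [2/35; 61/175]
x' − x̄ = [-4/7, -122/35] = K·y
y = (KᵀK)⁻¹·Kᵀ·(x' − x̄) = [-10]
z = y + H·x̄ = [-10] + [12] = [2]

z = [2]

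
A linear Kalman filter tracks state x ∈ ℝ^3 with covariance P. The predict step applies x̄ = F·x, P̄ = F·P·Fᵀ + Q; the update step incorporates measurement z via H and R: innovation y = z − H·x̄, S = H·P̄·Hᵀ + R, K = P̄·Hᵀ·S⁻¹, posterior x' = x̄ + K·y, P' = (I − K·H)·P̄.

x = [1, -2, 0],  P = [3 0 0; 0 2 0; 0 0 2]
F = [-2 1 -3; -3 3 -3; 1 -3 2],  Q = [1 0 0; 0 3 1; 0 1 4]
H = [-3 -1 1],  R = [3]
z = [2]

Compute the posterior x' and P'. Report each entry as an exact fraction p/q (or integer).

x̄ = F·x = [-4, -9, 7]
P̄ = F·P·Fᵀ + Q = [33 42 -24; 42 66 -38; -24 -38 33]
y = z − H·x̄ = [-26]
S = H·P̄·Hᵀ + R = [871]
K = P̄·Hᵀ·S⁻¹ = [-165/871; -230/871; 11/67]
x' = x̄ + K·y = [62/67, -143/67, 183/67]
P' = (I − K·H)·P̄ = [1518/871 -1368/871 207/67; -1368/871 4586/871 -16/67; 207/67 -16/67 638/67]

x' = [62/67, -143/67, 183/67]
P' = [1518/871 -1368/871 207/67; -1368/871 4586/871 -16/67; 207/67 -16/67 638/67]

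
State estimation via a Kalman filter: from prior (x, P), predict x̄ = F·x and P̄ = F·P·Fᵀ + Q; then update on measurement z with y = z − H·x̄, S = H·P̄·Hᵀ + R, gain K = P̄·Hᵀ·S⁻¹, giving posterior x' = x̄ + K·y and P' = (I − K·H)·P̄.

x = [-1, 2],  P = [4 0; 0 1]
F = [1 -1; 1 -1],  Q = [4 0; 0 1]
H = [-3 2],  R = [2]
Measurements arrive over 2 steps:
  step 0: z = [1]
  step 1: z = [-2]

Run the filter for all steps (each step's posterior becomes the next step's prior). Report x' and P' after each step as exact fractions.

step 0: x̄ = F·x = [-3, -3]
step 0: P̄ = F·P·Fᵀ + Q = [9 5; 5 6]
step 0: y = z − H·x̄ = [-2]
step 0: S = H·P̄·Hᵀ + R = [47]
step 0: K = P̄·Hᵀ·S⁻¹ = [-17/47; -3/47]
step 0: x' = x̄ + K·y = [-107/47, -135/47]
step 0: P' = (I − K·H)·P̄ = [134/47 184/47; 184/47 273/47]
step 1: x̄ = F·x = [28/47, 28/47]
step 1: P̄ = F·P·Fᵀ + Q = [227/47 39/47; 39/47 86/47]
step 1: y = z − H·x̄ = [-66/47]
step 1: S = H·P̄·Hᵀ + R = [2013/47]
step 1: K = P̄·Hᵀ·S⁻¹ = [-201/671; 5/183]
step 1: x' = x̄ + K·y = [62/61, 34/61]
step 1: P' = (I − K·H)·P̄ = [662/671 72/61; 72/61 329/183]

step 0: x' = [-107/47, -135/47], P' = [134/47 184/47; 184/47 273/47]
step 1: x' = [62/61, 34/61], P' = [662/671 72/61; 72/61 329/183]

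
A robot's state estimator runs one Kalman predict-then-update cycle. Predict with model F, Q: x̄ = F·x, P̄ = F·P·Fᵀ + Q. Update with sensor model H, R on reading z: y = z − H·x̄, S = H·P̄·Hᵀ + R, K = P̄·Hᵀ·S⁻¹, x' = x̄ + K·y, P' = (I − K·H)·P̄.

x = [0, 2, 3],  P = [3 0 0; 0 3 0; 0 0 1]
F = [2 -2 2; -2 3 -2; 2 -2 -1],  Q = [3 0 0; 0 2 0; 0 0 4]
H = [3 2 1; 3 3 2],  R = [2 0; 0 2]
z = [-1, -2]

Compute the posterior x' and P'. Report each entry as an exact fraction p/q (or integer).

x' = [-676/745, 3228/745, -4777/745]
P' = [9383/2235 -17659/2235 3777/745; -17659/2235 39977/2235 -10621/745; 3777/745 -10621/745 10339/745]

x̄ = F·x = [2, 0, -7]
P̄ = F·P·Fᵀ + Q = [31 -34 22; -34 45 -28; 22 -28 29]
y = z − H·x̄ = [0, 6]
S = H·P̄·Hᵀ + R = [102 99; 99 118]
K = P̄·Hᵀ·S⁻¹ = [2081/2235 -361/745; -2443/2235 538/745; 214/745 73/745]
x' = x̄ + K·y = [-676/745, 3228/745, -4777/745]
P' = (I − K·H)·P̄ = [9383/2235 -17659/2235 3777/745; -17659/2235 39977/2235 -10621/745; 3777/745 -10621/745 10339/745]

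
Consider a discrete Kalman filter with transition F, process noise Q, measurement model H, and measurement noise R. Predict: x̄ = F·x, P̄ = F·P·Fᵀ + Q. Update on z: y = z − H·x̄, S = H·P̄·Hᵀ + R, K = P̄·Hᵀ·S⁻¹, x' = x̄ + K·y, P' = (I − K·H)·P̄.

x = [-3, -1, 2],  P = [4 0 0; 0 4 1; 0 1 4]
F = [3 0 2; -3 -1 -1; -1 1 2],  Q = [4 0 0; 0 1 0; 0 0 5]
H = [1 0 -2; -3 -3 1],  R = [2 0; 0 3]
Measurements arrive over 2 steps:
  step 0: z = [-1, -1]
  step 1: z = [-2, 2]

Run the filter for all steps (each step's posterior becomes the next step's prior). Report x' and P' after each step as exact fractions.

step 0: x̄ = F·x = [-5, 8, 6]
step 0: P̄ = F·P·Fᵀ + Q = [56 -46 6; -46 47 -3; 6 -3 33]
step 0: y = z − H·x̄ = [16, 2]
step 0: S = H·P̄·Hᵀ + R = [166 -72; -72 117]
step 0: K = P̄·Hᵀ·S⁻¹ = [190/791 -136/2373; -284/791 -646/2373; -42/113 -8/339]
step 0: x' = x̄ + K·y = [-431/339, 580/339, 2/339]
step 0: P' = (I − K·H)·P̄ = [34848/791 -29058/791 2462/113; -29058/791 24525/791 -2035/113; 2462/113 -2035/113 1273/113]
step 1: x̄ = F·x = [-1289/339, 237/113, 1015/339]
step 1: P̄ = F·P·Fᵀ + Q = [559248/791 -370896/791 -115628/791; -370896/791 248425/791 76878/791; -115628/791 76878/791 31172/791]
step 1: y = z − H·x̄ = [2641/339, -2071/339]
step 1: S = H·P̄·Hᵀ + R = [1148030/791 -975528/791; -975528/791 858974/791]
step 1: K = P̄·Hᵀ·S⁻¹ = [4739596/10895399 -3251222/10895399; -5450100/10895399 -1108293/21790798; -2863158/10895399 -1381729/10895399]
step 1: x' = x̄ + K·y = [46074199/32686197, -32445121/21790798, 18757494/10895399]
step 1: P' = (I − K·H)·P̄ = [168780920/10895399 -138979410/10895399 79650864/10895399; -138979410/10895399 236374043/21790798 -64039605/10895399; 79650864/10895399 -64039605/10895399 42688590/10895399]

step 0: x' = [-431/339, 580/339, 2/339], P' = [34848/791 -29058/791 2462/113; -29058/791 24525/791 -2035/113; 2462/113 -2035/113 1273/113]
step 1: x' = [46074199/32686197, -32445121/21790798, 18757494/10895399], P' = [168780920/10895399 -138979410/10895399 79650864/10895399; -138979410/10895399 236374043/21790798 -64039605/10895399; 79650864/10895399 -64039605/10895399 42688590/10895399]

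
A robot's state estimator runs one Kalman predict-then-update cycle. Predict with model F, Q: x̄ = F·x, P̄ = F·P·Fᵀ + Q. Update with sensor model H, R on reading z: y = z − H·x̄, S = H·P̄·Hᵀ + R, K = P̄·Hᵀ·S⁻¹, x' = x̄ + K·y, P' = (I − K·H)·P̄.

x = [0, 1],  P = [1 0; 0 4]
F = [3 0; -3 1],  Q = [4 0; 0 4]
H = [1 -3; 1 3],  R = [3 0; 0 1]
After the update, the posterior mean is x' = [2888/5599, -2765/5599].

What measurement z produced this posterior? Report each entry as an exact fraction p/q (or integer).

x̄ = F·x = [0, 1]
P̄ = F·P·Fᵀ + Q = [13 -9; -9 17]
S = H·P̄·Hᵀ + R = [223 -140; -140 113]
K = P̄·Hᵀ·S⁻¹ = [2560/5599 2478/5599; -900/5599 966/5599]
x' − x̄ = [2888/5599, -8364/5599] = K·y
y = (KᵀK)⁻¹·Kᵀ·(x' − x̄) = [5, -4]
z = y + H·x̄ = [5, -4] + [-3, 3] = [2, -1]

z = [2, -1]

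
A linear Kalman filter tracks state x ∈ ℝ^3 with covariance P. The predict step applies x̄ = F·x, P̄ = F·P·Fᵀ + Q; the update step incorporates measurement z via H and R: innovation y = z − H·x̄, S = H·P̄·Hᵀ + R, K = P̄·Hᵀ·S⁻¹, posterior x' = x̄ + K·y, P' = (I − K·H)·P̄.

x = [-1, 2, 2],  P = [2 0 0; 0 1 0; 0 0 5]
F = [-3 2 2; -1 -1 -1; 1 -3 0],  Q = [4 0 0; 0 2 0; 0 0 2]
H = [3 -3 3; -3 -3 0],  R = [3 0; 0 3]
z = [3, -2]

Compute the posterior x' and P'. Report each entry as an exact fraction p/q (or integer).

x̄ = F·x = [11, -3, -7]
P̄ = F·P·Fᵀ + Q = [46 -6 -12; -6 10 1; -12 1 13]
y = z − H·x̄ = [-18, 22]
S = H·P̄·Hᵀ + R = [498 -225; -225 399]
K = P̄·Hᵀ·S⁻¹ = [2320/16453 -3640/16453; -2295/16453 -1789/16453; 825/16453 1826/16453]
x' = x̄ + K·y = [59143/16453, -47407/16453, -89849/16453]
P' = (I − K·H)·P̄ = [41638/16453 -37998/16453 -77316/16453; -37998/16453 39787/16453 75490/16453; -77316/16453 75490/16453 153631/16453]

x' = [59143/16453, -47407/16453, -89849/16453]
P' = [41638/16453 -37998/16453 -77316/16453; -37998/16453 39787/16453 75490/16453; -77316/16453 75490/16453 153631/16453]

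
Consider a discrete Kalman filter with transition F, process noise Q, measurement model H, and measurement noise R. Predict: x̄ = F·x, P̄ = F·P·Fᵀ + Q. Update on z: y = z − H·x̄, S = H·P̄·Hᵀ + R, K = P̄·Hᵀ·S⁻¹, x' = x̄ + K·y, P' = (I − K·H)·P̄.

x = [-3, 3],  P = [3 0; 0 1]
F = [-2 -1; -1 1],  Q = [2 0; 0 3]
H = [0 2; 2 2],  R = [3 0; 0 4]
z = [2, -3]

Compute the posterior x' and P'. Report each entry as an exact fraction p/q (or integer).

x' = [-383/149, 188/149]
P' = [605/447 -75/149; -75/149 87/149]

x̄ = F·x = [3, 6]
P̄ = F·P·Fᵀ + Q = [15 5; 5 7]
y = z − H·x̄ = [-10, -21]
S = H·P̄·Hᵀ + R = [31 48; 48 132]
K = P̄·Hᵀ·S⁻¹ = [-50/149 190/447; 58/149 6/149]
x' = x̄ + K·y = [-383/149, 188/149]
P' = (I − K·H)·P̄ = [605/447 -75/149; -75/149 87/149]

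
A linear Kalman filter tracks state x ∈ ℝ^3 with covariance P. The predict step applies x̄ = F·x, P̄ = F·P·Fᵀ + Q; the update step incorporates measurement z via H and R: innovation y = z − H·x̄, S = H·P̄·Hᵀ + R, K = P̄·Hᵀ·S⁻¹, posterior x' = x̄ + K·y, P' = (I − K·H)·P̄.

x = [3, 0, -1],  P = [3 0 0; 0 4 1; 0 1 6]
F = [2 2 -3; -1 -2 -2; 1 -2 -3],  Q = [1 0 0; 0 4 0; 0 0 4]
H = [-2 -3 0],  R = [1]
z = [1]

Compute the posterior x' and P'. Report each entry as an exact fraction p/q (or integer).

x̄ = F·x = [9, -1, 6]
P̄ = F·P·Fᵀ + Q = [71 16 44; 16 55 59; 44 59 89]
y = z − H·x̄ = [16]
S = H·P̄·Hᵀ + R = [972]
K = P̄·Hᵀ·S⁻¹ = [-95/486; -197/972; -265/972]
x' = x̄ + K·y = [1427/243, -1031/243, 398/243]
P' = (I − K·H)·P̄ = [8228/243 -10939/486 -3791/486; -10939/486 14651/972 5143/972; -3791/486 5143/972 16283/972]

x' = [1427/243, -1031/243, 398/243]
P' = [8228/243 -10939/486 -3791/486; -10939/486 14651/972 5143/972; -3791/486 5143/972 16283/972]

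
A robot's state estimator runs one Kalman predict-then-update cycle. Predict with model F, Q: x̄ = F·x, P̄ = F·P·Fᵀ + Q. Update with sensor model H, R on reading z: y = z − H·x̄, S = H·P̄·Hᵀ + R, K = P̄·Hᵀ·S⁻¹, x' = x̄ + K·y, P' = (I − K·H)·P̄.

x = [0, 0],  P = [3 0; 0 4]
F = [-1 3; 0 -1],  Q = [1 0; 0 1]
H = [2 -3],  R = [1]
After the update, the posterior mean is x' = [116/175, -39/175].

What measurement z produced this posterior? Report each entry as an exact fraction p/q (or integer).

x̄ = F·x = [0, 0]
P̄ = F·P·Fᵀ + Q = [40 -12; -12 5]
S = H·P̄·Hᵀ + R = [350]
K = P̄·Hᵀ·S⁻¹ = [58/175; -39/350]
x' − x̄ = [116/175, -39/175] = K·y
y = (KᵀK)⁻¹·Kᵀ·(x' − x̄) = [2]
z = y + H·x̄ = [2] + [0] = [2]

z = [2]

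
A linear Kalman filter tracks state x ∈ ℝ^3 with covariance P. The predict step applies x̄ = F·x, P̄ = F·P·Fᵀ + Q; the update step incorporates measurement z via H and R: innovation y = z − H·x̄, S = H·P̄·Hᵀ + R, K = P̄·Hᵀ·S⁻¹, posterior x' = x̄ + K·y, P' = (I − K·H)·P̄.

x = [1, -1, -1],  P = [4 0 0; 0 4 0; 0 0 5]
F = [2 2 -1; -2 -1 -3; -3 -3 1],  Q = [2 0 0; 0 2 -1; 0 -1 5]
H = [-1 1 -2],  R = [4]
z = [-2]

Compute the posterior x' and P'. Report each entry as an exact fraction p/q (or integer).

x' = [-63/82, 37/41, 291/164]
P' = [758/41 -891/41 -1707/82; -891/41 2423/41 1639/41; -1707/82 1639/41 5167/164]

x̄ = F·x = [1, 2, -1]
P̄ = F·P·Fᵀ + Q = [39 -9 -53; -9 67 20; -53 20 82]
y = z − H·x̄ = [-5]
S = H·P̄·Hᵀ + R = [164]
K = P̄·Hᵀ·S⁻¹ = [29/82; 9/41; -91/164]
x' = x̄ + K·y = [-63/82, 37/41, 291/164]
P' = (I − K·H)·P̄ = [758/41 -891/41 -1707/82; -891/41 2423/41 1639/41; -1707/82 1639/41 5167/164]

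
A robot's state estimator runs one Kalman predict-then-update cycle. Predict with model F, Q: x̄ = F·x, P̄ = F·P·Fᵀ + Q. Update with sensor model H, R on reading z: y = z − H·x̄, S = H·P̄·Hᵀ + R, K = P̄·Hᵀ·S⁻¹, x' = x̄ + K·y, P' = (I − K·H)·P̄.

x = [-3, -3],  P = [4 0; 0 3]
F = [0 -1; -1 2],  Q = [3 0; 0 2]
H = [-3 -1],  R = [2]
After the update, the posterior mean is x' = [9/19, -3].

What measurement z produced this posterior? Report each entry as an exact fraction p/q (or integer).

z = [2]

x̄ = F·x = [3, -3]
P̄ = F·P·Fᵀ + Q = [6 -6; -6 18]
S = H·P̄·Hᵀ + R = [38]
K = P̄·Hᵀ·S⁻¹ = [-6/19; 0]
x' − x̄ = [-48/19, 0] = K·y
y = (KᵀK)⁻¹·Kᵀ·(x' − x̄) = [8]
z = y + H·x̄ = [8] + [-6] = [2]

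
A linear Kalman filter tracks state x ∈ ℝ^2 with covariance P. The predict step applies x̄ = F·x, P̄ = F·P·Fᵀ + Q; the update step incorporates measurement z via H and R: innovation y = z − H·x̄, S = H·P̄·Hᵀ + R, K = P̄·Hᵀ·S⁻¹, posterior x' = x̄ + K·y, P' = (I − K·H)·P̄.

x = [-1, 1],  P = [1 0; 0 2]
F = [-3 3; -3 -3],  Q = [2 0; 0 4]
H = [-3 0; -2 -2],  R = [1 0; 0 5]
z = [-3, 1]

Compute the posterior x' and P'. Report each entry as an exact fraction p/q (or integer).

x̄ = F·x = [6, 0]
P̄ = F·P·Fᵀ + Q = [29 -9; -9 31]
y = z − H·x̄ = [15, 13]
S = H·P̄·Hᵀ + R = [262 120; 120 173]
K = P̄·Hᵀ·S⁻¹ = [-10251/30926 -20/15463; 9951/30926 -7384/15463]
x' = x̄ + K·y = [31271/30926, -42719/30926]
P' = (I − K·H)·P̄ = [3417/30926 -3317/30926; -3317/30926 40237/30926]

x' = [31271/30926, -42719/30926]
P' = [3417/30926 -3317/30926; -3317/30926 40237/30926]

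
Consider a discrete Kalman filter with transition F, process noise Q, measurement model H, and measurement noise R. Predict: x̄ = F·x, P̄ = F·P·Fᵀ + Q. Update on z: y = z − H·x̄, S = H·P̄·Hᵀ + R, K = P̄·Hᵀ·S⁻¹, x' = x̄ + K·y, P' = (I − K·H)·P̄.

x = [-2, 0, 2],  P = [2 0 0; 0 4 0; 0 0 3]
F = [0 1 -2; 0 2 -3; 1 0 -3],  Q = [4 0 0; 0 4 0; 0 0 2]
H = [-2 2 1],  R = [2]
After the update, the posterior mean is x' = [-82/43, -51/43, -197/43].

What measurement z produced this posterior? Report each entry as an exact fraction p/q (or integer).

x̄ = F·x = [-4, -6, -8]
P̄ = F·P·Fᵀ + Q = [20 26 18; 26 47 27; 18 27 31]
S = H·P̄·Hᵀ + R = [129]
K = P̄·Hᵀ·S⁻¹ = [10/43; 23/43; 49/129]
x' − x̄ = [90/43, 207/43, 147/43] = K·y
y = (KᵀK)⁻¹·Kᵀ·(x' − x̄) = [9]
z = y + H·x̄ = [9] + [-12] = [-3]

z = [-3]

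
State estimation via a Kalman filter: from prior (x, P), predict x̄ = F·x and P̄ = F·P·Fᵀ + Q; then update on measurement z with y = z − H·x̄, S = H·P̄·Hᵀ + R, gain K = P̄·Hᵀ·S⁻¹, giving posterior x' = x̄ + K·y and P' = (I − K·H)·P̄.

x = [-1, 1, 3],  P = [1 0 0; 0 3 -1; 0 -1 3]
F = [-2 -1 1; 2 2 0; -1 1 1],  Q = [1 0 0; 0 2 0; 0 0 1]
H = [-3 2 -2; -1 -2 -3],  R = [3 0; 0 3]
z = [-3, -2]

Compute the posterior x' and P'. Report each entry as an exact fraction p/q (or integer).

x' = [26046/47111, -3898/47111, 32093/47111]
P' = [37763/47111 18698/47111 -25084/47111; 18698/47111 25838/47111 -14254/47111; -25084/47111 -14254/47111 27074/47111]

x̄ = F·x = [4, 0, 5]
P̄ = F·P·Fᵀ + Q = [13 -12 2; -12 18 2; 2 2 6]
y = z − H·x̄ = [19, 17]
S = H·P̄·Hᵀ + R = [368 -27; -27 130]
K = P̄·Hᵀ·S⁻¹ = [-8575/47111 31/47111; 8030/47111 -9204/47111; -2468/47111 -9210/47111]
x' = x̄ + K·y = [26046/47111, -3898/47111, 32093/47111]
P' = (I − K·H)·P̄ = [37763/47111 18698/47111 -25084/47111; 18698/47111 25838/47111 -14254/47111; -25084/47111 -14254/47111 27074/47111]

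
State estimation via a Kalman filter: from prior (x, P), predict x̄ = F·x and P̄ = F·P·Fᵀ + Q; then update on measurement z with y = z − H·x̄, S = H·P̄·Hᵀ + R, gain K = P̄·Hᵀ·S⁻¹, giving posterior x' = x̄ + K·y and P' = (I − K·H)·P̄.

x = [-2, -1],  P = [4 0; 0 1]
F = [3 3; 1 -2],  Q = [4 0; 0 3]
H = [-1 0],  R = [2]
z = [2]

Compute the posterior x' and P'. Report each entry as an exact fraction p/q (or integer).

x̄ = F·x = [-9, 0]
P̄ = F·P·Fᵀ + Q = [49 6; 6 11]
y = z − H·x̄ = [-7]
S = H·P̄·Hᵀ + R = [51]
K = P̄·Hᵀ·S⁻¹ = [-49/51; -2/17]
x' = x̄ + K·y = [-116/51, 14/17]
P' = (I − K·H)·P̄ = [98/51 4/17; 4/17 175/17]

x' = [-116/51, 14/17]
P' = [98/51 4/17; 4/17 175/17]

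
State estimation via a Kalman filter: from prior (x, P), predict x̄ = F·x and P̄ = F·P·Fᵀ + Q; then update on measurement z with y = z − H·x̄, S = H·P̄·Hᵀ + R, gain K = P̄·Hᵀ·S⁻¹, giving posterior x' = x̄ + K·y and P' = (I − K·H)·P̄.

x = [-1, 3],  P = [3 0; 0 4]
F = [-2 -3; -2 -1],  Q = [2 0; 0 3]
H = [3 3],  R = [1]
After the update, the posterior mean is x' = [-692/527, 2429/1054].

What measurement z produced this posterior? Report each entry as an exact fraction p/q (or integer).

x̄ = F·x = [-7, -1]
P̄ = F·P·Fᵀ + Q = [50 24; 24 19]
S = H·P̄·Hᵀ + R = [1054]
K = P̄·Hᵀ·S⁻¹ = [111/527; 129/1054]
x' − x̄ = [2997/527, 3483/1054] = K·y
y = (KᵀK)⁻¹·Kᵀ·(x' − x̄) = [27]
z = y + H·x̄ = [27] + [-24] = [3]

z = [3]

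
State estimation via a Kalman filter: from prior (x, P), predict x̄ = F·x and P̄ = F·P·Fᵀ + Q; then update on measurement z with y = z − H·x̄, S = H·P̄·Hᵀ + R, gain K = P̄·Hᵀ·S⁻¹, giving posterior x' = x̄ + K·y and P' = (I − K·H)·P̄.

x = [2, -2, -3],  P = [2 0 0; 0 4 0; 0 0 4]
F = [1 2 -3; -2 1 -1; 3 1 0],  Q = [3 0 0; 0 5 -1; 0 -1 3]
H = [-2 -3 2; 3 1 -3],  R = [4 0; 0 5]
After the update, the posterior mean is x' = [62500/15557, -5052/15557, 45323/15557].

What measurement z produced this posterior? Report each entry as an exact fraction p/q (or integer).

x̄ = F·x = [7, -3, 4]
P̄ = F·P·Fᵀ + Q = [57 16 14; 16 21 -9; 14 -9 25]
S = H·P̄·Hᵀ + R = [709 -662; -662 662]
K = P̄·Hᵀ·S⁻¹ = [11/47 14097/31114; -17/47 -3371/15557; 7/47 1330/15557]
x' − x̄ = [-46399/15557, 41619/15557, -16905/15557] = K·y
y = (KᵀK)⁻¹·Kᵀ·(x' − x̄) = [-5, -4]
z = y + H·x̄ = [-5, -4] + [3, 6] = [-2, 2]

z = [-2, 2]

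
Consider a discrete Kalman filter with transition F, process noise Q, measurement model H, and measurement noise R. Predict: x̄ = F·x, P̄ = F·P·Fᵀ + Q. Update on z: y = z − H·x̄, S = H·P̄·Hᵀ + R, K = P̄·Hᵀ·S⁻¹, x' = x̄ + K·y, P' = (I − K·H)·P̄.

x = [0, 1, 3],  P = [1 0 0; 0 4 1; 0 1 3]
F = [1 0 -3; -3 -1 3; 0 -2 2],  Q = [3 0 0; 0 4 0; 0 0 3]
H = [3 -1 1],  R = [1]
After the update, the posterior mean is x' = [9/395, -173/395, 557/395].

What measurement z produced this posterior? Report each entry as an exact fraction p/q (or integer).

x̄ = F·x = [-9, 8, 4]
P̄ = F·P·Fᵀ + Q = [31 -27 -12; -27 38 18; -12 18 23]
S = H·P̄·Hᵀ + R = [395]
K = P̄·Hᵀ·S⁻¹ = [108/395; -101/395; -31/395]
x' − x̄ = [3564/395, -3333/395, -1023/395] = K·y
y = (KᵀK)⁻¹·Kᵀ·(x' − x̄) = [33]
z = y + H·x̄ = [33] + [-31] = [2]

z = [2]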